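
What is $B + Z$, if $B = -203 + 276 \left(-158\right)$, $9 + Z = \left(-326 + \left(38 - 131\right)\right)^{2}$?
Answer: $131741$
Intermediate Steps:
$Z = 175552$ ($Z = -9 + \left(-326 + \left(38 - 131\right)\right)^{2} = -9 + \left(-326 - 93\right)^{2} = -9 + \left(-419\right)^{2} = -9 + 175561 = 175552$)
$B = -43811$ ($B = -203 - 43608 = -43811$)
$B + Z = -43811 + 175552 = 131741$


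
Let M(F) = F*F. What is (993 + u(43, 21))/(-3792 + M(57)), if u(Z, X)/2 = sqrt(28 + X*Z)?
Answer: -331/181 - 14*sqrt(19)/543 ≈ -1.9411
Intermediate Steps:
u(Z, X) = 2*sqrt(28 + X*Z)
M(F) = F**2
(993 + u(43, 21))/(-3792 + M(57)) = (993 + 2*sqrt(28 + 21*43))/(-3792 + 57**2) = (993 + 2*sqrt(28 + 903))/(-3792 + 3249) = (993 + 2*sqrt(931))/(-543) = (993 + 2*(7*sqrt(19)))*(-1/543) = (993 + 14*sqrt(19))*(-1/543) = -331/181 - 14*sqrt(19)/543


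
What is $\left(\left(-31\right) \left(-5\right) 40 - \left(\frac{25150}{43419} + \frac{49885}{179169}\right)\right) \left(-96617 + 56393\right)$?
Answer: $- \frac{215534621560145760}{864370979} \approx -2.4935 \cdot 10^{8}$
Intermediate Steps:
$\left(\left(-31\right) \left(-5\right) 40 - \left(\frac{25150}{43419} + \frac{49885}{179169}\right)\right) \left(-96617 + 56393\right) = \left(155 \cdot 40 - \frac{741339685}{864370979}\right) \left(-40224\right) = \left(6200 - \frac{741339685}{864370979}\right) \left(-40224\right) = \frac{5358358730115}{864370979} \left(-40224\right) = - \frac{215534621560145760}{864370979}$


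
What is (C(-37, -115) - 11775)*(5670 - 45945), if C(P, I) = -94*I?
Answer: 38865375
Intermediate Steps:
(C(-37, -115) - 11775)*(5670 - 45945) = (-94*(-115) - 11775)*(5670 - 45945) = (10810 - 11775)*(-40275) = -965*(-40275) = 38865375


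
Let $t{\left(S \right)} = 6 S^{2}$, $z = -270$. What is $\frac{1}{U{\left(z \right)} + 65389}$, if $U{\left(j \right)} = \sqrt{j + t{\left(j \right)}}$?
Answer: $\frac{65389}{4275284191} - \frac{3 \sqrt{48570}}{4275284191} \approx 1.514 \cdot 10^{-5}$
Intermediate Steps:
$U{\left(j \right)} = \sqrt{j + 6 j^{2}}$
$\frac{1}{U{\left(z \right)} + 65389} = \frac{1}{\sqrt{- 270 \left(1 + 6 \left(-270\right)\right)} + 65389} = \frac{1}{\sqrt{- 270 \left(1 - 1620\right)} + 65389} = \frac{1}{\sqrt{\left(-270\right) \left(-1619\right)} + 65389} = \frac{1}{\sqrt{437130} + 65389} = \frac{1}{3 \sqrt{48570} + 65389} = \frac{1}{65389 + 3 \sqrt{48570}}$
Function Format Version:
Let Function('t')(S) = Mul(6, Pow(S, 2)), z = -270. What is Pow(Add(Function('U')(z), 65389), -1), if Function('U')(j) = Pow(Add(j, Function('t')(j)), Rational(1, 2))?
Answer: Add(Rational(65389, 4275284191), Mul(Rational(-3, 4275284191), Pow(48570, Rational(1, 2)))) ≈ 1.5140e-5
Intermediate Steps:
Function('U')(j) = Pow(Add(j, Mul(6, Pow(j, 2))), Rational(1, 2))
Pow(Add(Function('U')(z), 65389), -1) = Pow(Add(Pow(Mul(-270, Add(1, Mul(6, -270))), Rational(1, 2)), 65389), -1) = Pow(Add(Pow(Mul(-270, Add(1, -1620)), Rational(1, 2)), 65389), -1) = Pow(Add(Pow(Mul(-270, -1619), Rational(1, 2)), 65389), -1) = Pow(Add(Pow(437130, Rational(1, 2)), 65389), -1) = Pow(Add(Mul(3, Pow(48570, Rational(1, 2))), 65389), -1) = Pow(Add(65389, Mul(3, Pow(48570, Rational(1, 2)))), -1)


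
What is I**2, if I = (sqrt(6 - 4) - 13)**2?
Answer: (13 - sqrt(2))**4 ≈ 18018.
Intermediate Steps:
I = (-13 + sqrt(2))**2 (I = (sqrt(2) - 13)**2 = (-13 + sqrt(2))**2 ≈ 134.23)
I**2 = ((13 - sqrt(2))**2)**2 = (13 - sqrt(2))**4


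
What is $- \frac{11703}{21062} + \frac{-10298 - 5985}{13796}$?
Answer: $- \frac{252203567}{145285676} \approx -1.7359$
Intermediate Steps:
$- \frac{11703}{21062} + \frac{-10298 - 5985}{13796} = \left(-11703\right) \frac{1}{21062} + \left(-10298 - 5985\right) \frac{1}{13796} = - \frac{11703}{21062} - \frac{16283}{13796} = - \frac{252203567}{145285676}$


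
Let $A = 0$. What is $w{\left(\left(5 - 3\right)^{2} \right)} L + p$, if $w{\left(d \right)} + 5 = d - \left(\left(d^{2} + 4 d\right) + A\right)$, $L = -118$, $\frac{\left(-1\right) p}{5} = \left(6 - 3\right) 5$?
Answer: $3819$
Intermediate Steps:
$p = -75$ ($p = - 5 \left(6 - 3\right) 5 = - 5 \cdot 3 \cdot 5 = \left(-5\right) 15 = -75$)
$w{\left(d \right)} = -5 - d^{2} - 3 d$ ($w{\left(d \right)} = -5 - \left(d^{2} + 3 d\right) = -5 - d^{2} - 3 d$)
$w{\left(\left(5 - 3\right)^{2} \right)} L + p = \left(-5 - \left(\left(5 - 3\right)^{2}\right)^{2} - 3 \left(5 - 3\right)^{2}\right) \left(-118\right) - 75 = \left(-5 - \left(2^{2}\right)^{2} - 3 \cdot 2^{2}\right) \left(-118\right) - 75 = \left(-5 - 4^{2} - 12\right) \left(-118\right) - 75 = \left(-5 - 16 - 12\right) \left(-118\right) - 75 = \left(-33\right) \left(-118\right) - 75 = 3894 - 75 = 3819$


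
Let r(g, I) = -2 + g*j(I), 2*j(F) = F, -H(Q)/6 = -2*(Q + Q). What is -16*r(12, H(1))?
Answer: -2272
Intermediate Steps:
H(Q) = 24*Q (H(Q) = -(-12)*(Q + Q) = -(-12)*2*Q = -(-24)*Q = 24*Q)
j(F) = F/2
r(g, I) = -2 + I*g/2 (r(g, I) = -2 + g*(I/2) = -2 + I*g/2)
-16*r(12, H(1)) = -16*(-2 + (½)*(24*1)*12) = -16*(-2 + (½)*24*12) = -16*(-2 + 144) = -16*142 = -2272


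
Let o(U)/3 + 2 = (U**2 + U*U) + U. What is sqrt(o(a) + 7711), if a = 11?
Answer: 92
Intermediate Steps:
o(U) = -6 + 3*U + 6*U**2 (o(U) = -6 + 3*((U**2 + U*U) + U) = -6 + 3*((U**2 + U**2) + U) = -6 + 3*(2*U**2 + U) = -6 + 3*(U + 2*U**2) = -6 + (3*U + 6*U**2) = -6 + 3*U + 6*U**2)
sqrt(o(a) + 7711) = sqrt((-6 + 3*11 + 6*11**2) + 7711) = sqrt((-6 + 33 + 6*121) + 7711) = sqrt((-6 + 33 + 726) + 7711) = sqrt(753 + 7711) = sqrt(8464) = 92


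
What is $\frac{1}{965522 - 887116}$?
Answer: $\frac{1}{78406} \approx 1.2754 \cdot 10^{-5}$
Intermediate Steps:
$\frac{1}{965522 - 887116} = \frac{1}{78406}$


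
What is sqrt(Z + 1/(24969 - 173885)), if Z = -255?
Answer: I*sqrt(1413718447049)/74458 ≈ 15.969*I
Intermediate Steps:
sqrt(Z + 1/(24969 - 173885)) = sqrt(-255 + 1/(24969 - 173885)) = sqrt(-255 + 1/(-148916)) = sqrt(-255 - 1/148916) = sqrt(-37973581/148916) = I*sqrt(1413718447049)/74458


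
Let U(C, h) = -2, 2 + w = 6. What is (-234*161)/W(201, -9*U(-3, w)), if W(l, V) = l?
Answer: -12558/67 ≈ -187.43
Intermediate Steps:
w = 4 (w = -2 + 6 = 4)
(-234*161)/W(201, -9*U(-3, w)) = -234*161/201 = -37674*1/201 = -12558/67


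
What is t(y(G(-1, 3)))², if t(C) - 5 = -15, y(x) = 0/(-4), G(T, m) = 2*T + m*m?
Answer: 100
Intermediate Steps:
G(T, m) = m² + 2*T (G(T, m) = 2*T + m² = m² + 2*T)
y(x) = 0 (y(x) = 0*(-¼) = 0)
t(C) = -10 (t(C) = 5 - 15 = -10)
t(y(G(-1, 3)))² = (-10)² = 100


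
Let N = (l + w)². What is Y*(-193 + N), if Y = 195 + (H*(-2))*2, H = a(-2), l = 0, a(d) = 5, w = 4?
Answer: -30975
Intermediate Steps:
H = 5
N = 16 (N = (0 + 4)² = 4² = 16)
Y = 175 (Y = 195 + (5*(-2))*2 = 195 - 10*2 = 195 - 20 = 175)
Y*(-193 + N) = 175*(-193 + 16) = 175*(-177) = -30975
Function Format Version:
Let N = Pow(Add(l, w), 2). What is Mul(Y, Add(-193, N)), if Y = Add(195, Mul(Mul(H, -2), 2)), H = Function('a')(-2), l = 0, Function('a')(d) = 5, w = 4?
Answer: -30975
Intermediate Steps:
H = 5
N = 16 (N = Pow(Add(0, 4), 2) = Pow(4, 2) = 16)
Y = 175 (Y = Add(195, Mul(Mul(5, -2), 2)) = Add(195, Mul(-10, 2)) = Add(195, -20) = 175)
Mul(Y, Add(-193, N)) = Mul(175, Add(-193, 16)) = Mul(175, -177) = -30975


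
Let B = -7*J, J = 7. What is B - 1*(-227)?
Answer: 178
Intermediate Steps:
B = -49 (B = -7*7 = -49)
B - 1*(-227) = -49 - 1*(-227) = -49 + 227 = 178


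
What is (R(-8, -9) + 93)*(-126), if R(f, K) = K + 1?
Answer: -10710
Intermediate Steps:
R(f, K) = 1 + K
(R(-8, -9) + 93)*(-126) = ((1 - 9) + 93)*(-126) = (-8 + 93)*(-126) = 85*(-126) = -10710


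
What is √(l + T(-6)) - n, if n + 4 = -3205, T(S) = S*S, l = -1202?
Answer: 3209 + I*√1166 ≈ 3209.0 + 34.147*I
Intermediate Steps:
T(S) = S²
n = -3209 (n = -4 - 3205 = -3209)
√(l + T(-6)) - n = √(-1202 + (-6)²) - 1*(-3209) = √(-1202 + 36) + 3209 = √(-1166) + 3209 = I*√1166 + 3209 = 3209 + I*√1166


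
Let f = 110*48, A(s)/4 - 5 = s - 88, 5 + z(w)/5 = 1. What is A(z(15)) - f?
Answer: -5692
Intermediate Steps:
z(w) = -20 (z(w) = -25 + 5*1 = -25 + 5 = -20)
A(s) = -332 + 4*s (A(s) = 20 + 4*(s - 88) = 20 + 4*(-88 + s) = 20 + (-352 + 4*s) = -332 + 4*s)
f = 5280
A(z(15)) - f = (-332 + 4*(-20)) - 1*5280 = (-332 - 80) - 5280 = -412 - 5280 = -5692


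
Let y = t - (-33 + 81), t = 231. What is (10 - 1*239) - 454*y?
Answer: -83311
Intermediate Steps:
y = 183 (y = 231 - (-33 + 81) = 231 - 1*48 = 231 - 48 = 183)
(10 - 1*239) - 454*y = (10 - 1*239) - 454*183 = (10 - 239) - 83082 = -229 - 83082 = -83311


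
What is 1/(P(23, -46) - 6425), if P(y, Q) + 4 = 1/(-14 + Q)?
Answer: -60/385741 ≈ -0.00015554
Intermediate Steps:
P(y, Q) = -4 + 1/(-14 + Q)
1/(P(23, -46) - 6425) = 1/((57 - 4*(-46))/(-14 - 46) - 6425) = 1/((57 + 184)/(-60) - 6425) = 1/(-1/60*241 - 6425) = 1/(-241/60 - 6425) = 1/(-385741/60) = -60/385741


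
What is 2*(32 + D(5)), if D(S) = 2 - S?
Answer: 58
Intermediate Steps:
2*(32 + D(5)) = 2*(32 + (2 - 1*5)) = 2*(32 + (2 - 5)) = 2*(32 - 3) = 2*29 = 58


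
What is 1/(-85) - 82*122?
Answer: -850341/85 ≈ -10004.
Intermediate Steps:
1/(-85) - 82*122 = -1/85 - 10004 = -850341/85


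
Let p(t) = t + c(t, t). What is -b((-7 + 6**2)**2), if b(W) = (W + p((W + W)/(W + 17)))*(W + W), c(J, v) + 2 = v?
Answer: -608233066/429 ≈ -1.4178e+6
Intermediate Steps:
c(J, v) = -2 + v
p(t) = -2 + 2*t (p(t) = t + (-2 + t) = -2 + 2*t)
b(W) = 2*W*(-2 + W + 4*W/(17 + W)) (b(W) = (W + (-2 + 2*((W + W)/(W + 17))))*(W + W) = (W + (-2 + 2*((2*W)/(17 + W))))*(2*W) = (W + (-2 + 2*(2*W/(17 + W))))*(2*W) = (W + (-2 + 4*W/(17 + W)))*(2*W) = (-2 + W + 4*W/(17 + W))*(2*W) = 2*W*(-2 + W + 4*W/(17 + W)))
-b((-7 + 6**2)**2) = -2*(-7 + 6**2)**2*(-34 + ((-7 + 6**2)**2)**2 + 19*(-7 + 6**2)**2)/(17 + (-7 + 6**2)**2) = -2*(-7 + 36)**2*(-34 + ((-7 + 36)**2)**2 + 19*(-7 + 36)**2)/(17 + (-7 + 36)**2) = -2*29**2*(-34 + (29**2)**2 + 19*29**2)/(17 + 29**2) = -2*841*(-34 + 841**2 + 19*841)/(17 + 841) = -2*841*(-34 + 707281 + 15979)/858 = -2*841*723226/858 = -1*608233066/429 = -608233066/429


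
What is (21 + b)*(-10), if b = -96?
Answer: 750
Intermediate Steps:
(21 + b)*(-10) = (21 - 96)*(-10) = -75*(-10) = 750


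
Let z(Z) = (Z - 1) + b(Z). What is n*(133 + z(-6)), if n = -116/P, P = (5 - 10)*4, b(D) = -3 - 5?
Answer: 3422/5 ≈ 684.40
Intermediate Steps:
b(D) = -8
P = -20 (P = -5*4 = -20)
z(Z) = -9 + Z (z(Z) = (Z - 1) - 8 = (-1 + Z) - 8 = -9 + Z)
n = 29/5 (n = -116/(-20) = -116*(-1/20) = 29/5 ≈ 5.8000)
n*(133 + z(-6)) = 29*(133 + (-9 - 6))/5 = 29*(133 - 15)/5 = (29/5)*118 = 3422/5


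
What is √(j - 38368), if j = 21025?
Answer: 3*I*√1927 ≈ 131.69*I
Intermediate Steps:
√(j - 38368) = √(21025 - 38368) = √(-17343) = 3*I*√1927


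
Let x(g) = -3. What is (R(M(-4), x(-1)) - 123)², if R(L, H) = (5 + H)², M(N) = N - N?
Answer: 14161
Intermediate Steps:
M(N) = 0
(R(M(-4), x(-1)) - 123)² = ((5 - 3)² - 123)² = (2² - 123)² = (4 - 123)² = (-119)² = 14161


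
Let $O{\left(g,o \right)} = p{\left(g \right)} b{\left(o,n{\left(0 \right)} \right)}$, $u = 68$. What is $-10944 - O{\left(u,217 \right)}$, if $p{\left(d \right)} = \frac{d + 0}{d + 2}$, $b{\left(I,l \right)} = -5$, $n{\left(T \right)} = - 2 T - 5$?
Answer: $- \frac{76574}{7} \approx -10939.0$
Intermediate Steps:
$n{\left(T \right)} = -5 - 2 T$
$p{\left(d \right)} = \frac{d}{2 + d}$
$O{\left(g,o \right)} = - \frac{5 g}{2 + g}$ ($O{\left(g,o \right)} = \frac{g}{2 + g} \left(-5\right) = - \frac{5 g}{2 + g}$)
$-10944 - O{\left(u,217 \right)} = -10944 - \left(-5\right) 68 \frac{1}{2 + 68} = -10944 - \left(-5\right) 68 \cdot \frac{1}{70} = -10944 - - \frac{34}{7} = -10944 + \frac{34}{7} = - \frac{76574}{7}$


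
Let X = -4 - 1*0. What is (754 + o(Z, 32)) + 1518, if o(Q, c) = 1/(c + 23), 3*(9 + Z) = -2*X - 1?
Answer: 124961/55 ≈ 2272.0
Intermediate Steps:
X = -4 (X = -4 + 0 = -4)
Z = -20/3 (Z = -9 + (-2*(-4) - 1)/3 = -9 + (8 - 1)/3 = -9 + (⅓)*7 = -9 + 7/3 = -20/3 ≈ -6.6667)
o(Q, c) = 1/(23 + c)
(754 + o(Z, 32)) + 1518 = (754 + 1/(23 + 32)) + 1518 = (754 + 1/55) + 1518 = 41471/55 + 1518 = 124961/55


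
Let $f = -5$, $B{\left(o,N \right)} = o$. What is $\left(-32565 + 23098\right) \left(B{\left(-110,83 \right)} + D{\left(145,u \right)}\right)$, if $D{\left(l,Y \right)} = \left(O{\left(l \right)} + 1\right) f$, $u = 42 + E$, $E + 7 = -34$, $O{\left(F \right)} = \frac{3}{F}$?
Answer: $\frac{31600846}{29} \approx 1.0897 \cdot 10^{6}$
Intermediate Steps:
$E = -41$ ($E = -7 - 34 = -41$)
$u = 1$ ($u = 42 - 41 = 1$)
$D{\left(l,Y \right)} = -5 - \frac{15}{l}$ ($D{\left(l,Y \right)} = \left(\frac{3}{l} + 1\right) \left(-5\right) = \left(1 + \frac{3}{l}\right) \left(-5\right) = -5 - \frac{15}{l}$)
$\left(-32565 + 23098\right) \left(B{\left(-110,83 \right)} + D{\left(145,u \right)}\right) = \left(-32565 + 23098\right) \left(-110 - \left(5 + \frac{15}{145}\right)\right) = - 9467 \left(-110 - \frac{148}{29}\right) = \left(-9467\right) \left(- \frac{3338}{29}\right) = \frac{31600846}{29}$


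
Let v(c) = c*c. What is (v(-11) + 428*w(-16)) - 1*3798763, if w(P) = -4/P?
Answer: -3798535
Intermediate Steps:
v(c) = c²
(v(-11) + 428*w(-16)) - 1*3798763 = ((-11)² + 428*(-4/(-16))) - 1*3798763 = (121 + 428*(-4*(-1/16))) - 3798763 = (121 + 428*(¼)) - 3798763 = (121 + 107) - 3798763 = 228 - 3798763 = -3798535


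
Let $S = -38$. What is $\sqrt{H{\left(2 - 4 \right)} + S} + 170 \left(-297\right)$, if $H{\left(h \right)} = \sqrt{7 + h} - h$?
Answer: $-50490 + i \sqrt{36 - \sqrt{5}} \approx -50490.0 + 5.8107 i$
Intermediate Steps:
$\sqrt{H{\left(2 - 4 \right)} + S} + 170 \left(-297\right) = \sqrt{\left(\sqrt{7 + \left(2 - 4\right)} - \left(2 - 4\right)\right) - 38} + 170 \left(-297\right) = \sqrt{\left(\sqrt{7 - 2} - -2\right) - 38} - 50490 = \sqrt{\left(\sqrt{5} + 2\right) - 38} - 50490 = \sqrt{\left(2 + \sqrt{5}\right) - 38} - 50490 = \sqrt{-36 + \sqrt{5}} - 50490 = -50490 + \sqrt{-36 + \sqrt{5}}$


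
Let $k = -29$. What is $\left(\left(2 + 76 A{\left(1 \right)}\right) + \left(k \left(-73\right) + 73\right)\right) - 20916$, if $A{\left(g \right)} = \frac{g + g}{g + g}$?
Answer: $-18648$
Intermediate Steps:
$A{\left(g \right)} = 1$ ($A{\left(g \right)} = \frac{2 g}{2 g} = 2 g \frac{1}{2 g} = 1$)
$\left(\left(2 + 76 A{\left(1 \right)}\right) + \left(k \left(-73\right) + 73\right)\right) - 20916 = \left(\left(2 + 76 \cdot 1\right) + \left(\left(-29\right) \left(-73\right) + 73\right)\right) - 20916 = \left(\left(2 + 76\right) + \left(2117 + 73\right)\right) - 20916 = \left(78 + 2190\right) - 20916 = 2268 - 20916 = -18648$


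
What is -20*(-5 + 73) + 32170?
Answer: 30810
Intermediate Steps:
-20*(-5 + 73) + 32170 = -20*68 + 32170 = -1360 + 32170 = 30810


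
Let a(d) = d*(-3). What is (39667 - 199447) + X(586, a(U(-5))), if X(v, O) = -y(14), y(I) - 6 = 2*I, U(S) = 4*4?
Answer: -159814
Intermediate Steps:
U(S) = 16
y(I) = 6 + 2*I
a(d) = -3*d
X(v, O) = -34 (X(v, O) = -(6 + 2*14) = -(6 + 28) = -1*34 = -34)
(39667 - 199447) + X(586, a(U(-5))) = (39667 - 199447) - 34 = -159780 - 34 = -159814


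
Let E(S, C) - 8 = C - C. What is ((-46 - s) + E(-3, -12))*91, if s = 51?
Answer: -8099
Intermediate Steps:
E(S, C) = 8 (E(S, C) = 8 + (C - C) = 8 + 0 = 8)
((-46 - s) + E(-3, -12))*91 = ((-46 - 1*51) + 8)*91 = ((-46 - 51) + 8)*91 = (-97 + 8)*91 = -89*91 = -8099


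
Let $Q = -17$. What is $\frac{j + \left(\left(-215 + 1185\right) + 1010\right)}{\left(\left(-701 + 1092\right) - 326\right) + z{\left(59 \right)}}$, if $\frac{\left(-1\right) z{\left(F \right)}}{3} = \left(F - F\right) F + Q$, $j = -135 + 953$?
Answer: $\frac{1399}{58} \approx 24.121$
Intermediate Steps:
$j = 818$
$z{\left(F \right)} = 51$ ($z{\left(F \right)} = - 3 \left(\left(F - F\right) F - 17\right) = - 3 \left(0 F - 17\right) = - 3 \left(0 - 17\right) = \left(-3\right) \left(-17\right) = 51$)
$\frac{j + \left(\left(-215 + 1185\right) + 1010\right)}{\left(\left(-701 + 1092\right) - 326\right) + z{\left(59 \right)}} = \frac{818 + \left(\left(-215 + 1185\right) + 1010\right)}{\left(\left(-701 + 1092\right) - 326\right) + 51} = \frac{818 + \left(970 + 1010\right)}{\left(391 - 326\right) + 51} = \frac{818 + 1980}{65 + 51} = \frac{2798}{116} = 2798 \cdot \frac{1}{116} = \frac{1399}{58}$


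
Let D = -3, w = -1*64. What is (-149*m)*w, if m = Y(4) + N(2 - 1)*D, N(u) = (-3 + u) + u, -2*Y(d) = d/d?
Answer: 23840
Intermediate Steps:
Y(d) = -½ (Y(d) = -d/(2*d) = -½*1 = -½)
w = -64
N(u) = -3 + 2*u
m = 5/2 (m = -½ + (-3 + 2*(2 - 1))*(-3) = -½ + (-3 + 2*1)*(-3) = -½ + (-3 + 2)*(-3) = -½ - 1*(-3) = -½ + 3 = 5/2 ≈ 2.5000)
(-149*m)*w = -149*5/2*(-64) = -745/2*(-64) = 23840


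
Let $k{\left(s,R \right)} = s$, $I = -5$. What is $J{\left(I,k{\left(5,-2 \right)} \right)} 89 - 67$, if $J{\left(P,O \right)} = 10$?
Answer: $823$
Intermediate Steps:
$J{\left(I,k{\left(5,-2 \right)} \right)} 89 - 67 = 10 \cdot 89 - 67 = 890 - 67 = 823$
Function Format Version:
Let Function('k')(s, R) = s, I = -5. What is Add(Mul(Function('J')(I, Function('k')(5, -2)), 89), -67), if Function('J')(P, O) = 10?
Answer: 823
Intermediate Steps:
Add(Mul(Function('J')(I, Function('k')(5, -2)), 89), -67) = Add(Mul(10, 89), -67) = Add(890, -67) = 823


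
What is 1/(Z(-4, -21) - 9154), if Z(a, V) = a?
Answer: -1/9158 ≈ -0.00010919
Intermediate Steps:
1/(Z(-4, -21) - 9154) = 1/(-4 - 9154) = 1/(-9158) = -1/9158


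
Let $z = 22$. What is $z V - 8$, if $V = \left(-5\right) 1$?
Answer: $-118$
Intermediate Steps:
$V = -5$
$z V - 8 = 22 \left(-5\right) - 8 = -110 - 8 = -118$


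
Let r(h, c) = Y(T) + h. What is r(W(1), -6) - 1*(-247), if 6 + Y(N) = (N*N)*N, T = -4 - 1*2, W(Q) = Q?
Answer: 26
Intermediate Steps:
T = -6 (T = -4 - 2 = -6)
Y(N) = -6 + N³ (Y(N) = -6 + (N*N)*N = -6 + N²*N = -6 + N³)
r(h, c) = -222 + h (r(h, c) = (-6 + (-6)³) + h = (-6 - 216) + h = -222 + h)
r(W(1), -6) - 1*(-247) = (-222 + 1) - 1*(-247) = -221 + 247 = 26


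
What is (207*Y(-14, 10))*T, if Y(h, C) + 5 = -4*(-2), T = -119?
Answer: -73899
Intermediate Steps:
Y(h, C) = 3 (Y(h, C) = -5 - 4*(-2) = -5 + 8 = 3)
(207*Y(-14, 10))*T = (207*3)*(-119) = 621*(-119) = -73899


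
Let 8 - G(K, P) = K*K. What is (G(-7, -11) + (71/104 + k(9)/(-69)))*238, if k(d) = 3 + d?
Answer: -11525745/1196 ≈ -9636.9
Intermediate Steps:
G(K, P) = 8 - K² (G(K, P) = 8 - K*K = 8 - K²)
(G(-7, -11) + (71/104 + k(9)/(-69)))*238 = ((8 - 1*(-7)²) + (71/104 + (3 + 9)/(-69)))*238 = ((8 - 1*49) + (71*(1/104) + 12*(-1/69)))*238 = ((8 - 49) + (71/104 - 4/23))*238 = (-41 + 1217/2392)*238 = -96855/2392*238 = -11525745/1196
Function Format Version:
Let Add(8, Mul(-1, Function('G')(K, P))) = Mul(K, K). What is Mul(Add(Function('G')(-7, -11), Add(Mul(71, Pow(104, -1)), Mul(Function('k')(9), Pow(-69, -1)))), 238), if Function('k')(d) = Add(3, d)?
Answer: Rational(-11525745, 1196) ≈ -9636.9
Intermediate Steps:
Function('G')(K, P) = Add(8, Mul(-1, Pow(K, 2))) (Function('G')(K, P) = Add(8, Mul(-1, Mul(K, K))) = Add(8, Mul(-1, Pow(K, 2))))
Mul(Add(Function('G')(-7, -11), Add(Mul(71, Pow(104, -1)), Mul(Function('k')(9), Pow(-69, -1)))), 238) = Mul(Add(Add(8, Mul(-1, Pow(-7, 2))), Add(Mul(71, Pow(104, -1)), Mul(Add(3, 9), Pow(-69, -1)))), 238) = Mul(Add(Add(8, Mul(-1, 49)), Add(Mul(71, Rational(1, 104)), Mul(12, Rational(-1, 69)))), 238) = Mul(Add(Add(8, -49), Add(Rational(71, 104), Rational(-4, 23))), 238) = Mul(Add(-41, Rational(1217, 2392)), 238) = Mul(Rational(-96855, 2392), 238) = Rational(-11525745, 1196)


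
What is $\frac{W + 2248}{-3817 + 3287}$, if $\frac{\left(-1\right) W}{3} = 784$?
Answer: $\frac{52}{265} \approx 0.19623$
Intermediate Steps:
$W = -2352$ ($W = \left(-3\right) 784 = -2352$)
$\frac{W + 2248}{-3817 + 3287} = \frac{-2352 + 2248}{-3817 + 3287} = - \frac{104}{-530} = \left(-104\right) \left(- \frac{1}{530}\right) = \frac{52}{265}$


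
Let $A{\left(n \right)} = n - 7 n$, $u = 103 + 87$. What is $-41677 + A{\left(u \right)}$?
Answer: $-42817$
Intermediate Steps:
$u = 190$
$A{\left(n \right)} = - 6 n$
$-41677 + A{\left(u \right)} = -41677 - 1140 = -42817$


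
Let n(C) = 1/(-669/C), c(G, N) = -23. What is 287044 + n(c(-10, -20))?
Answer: 192032459/669 ≈ 2.8704e+5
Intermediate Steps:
n(C) = -C/669
287044 + n(c(-10, -20)) = 287044 - 1/669*(-23) = 287044 + 23/669 = 192032459/669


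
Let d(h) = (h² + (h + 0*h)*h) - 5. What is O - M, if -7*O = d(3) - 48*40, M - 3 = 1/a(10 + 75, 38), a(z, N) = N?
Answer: 71661/266 ≈ 269.40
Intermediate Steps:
d(h) = -5 + 2*h² (d(h) = (h² + (h + 0)*h) - 5 = (h² + h*h) - 5 = (h² + h²) - 5 = 2*h² - 5 = -5 + 2*h²)
M = 115/38 (M = 3 + 1/38 = 115/38 ≈ 3.0263)
O = 1907/7 (O = -((-5 + 2*3²) - 48*40)/7 = -((-5 + 2*9) - 1920)/7 = -((-5 + 18) - 1920)/7 = -(13 - 1920)/7 = -⅐*(-1907) = 1907/7 ≈ 272.43)
O - M = 1907/7 - 1*115/38 = 1907/7 - 115/38 = 71661/266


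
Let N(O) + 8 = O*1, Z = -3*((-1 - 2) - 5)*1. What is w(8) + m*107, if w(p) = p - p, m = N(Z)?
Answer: 1712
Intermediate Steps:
Z = 24 (Z = -3*(-3 - 5)*1 = -3*(-8)*1 = 24*1 = 24)
N(O) = -8 + O (N(O) = -8 + O*1 = -8 + O)
m = 16 (m = -8 + 24 = 16)
w(p) = 0
w(8) + m*107 = 0 + 16*107 = 0 + 1712 = 1712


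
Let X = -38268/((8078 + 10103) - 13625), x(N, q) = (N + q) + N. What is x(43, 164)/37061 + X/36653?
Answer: 10082379163/1547213992787 ≈ 0.0065165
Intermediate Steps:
x(N, q) = q + 2*N
X = -9567/1139 (X = -38268/(18181 - 13625) = -38268/4556 = -38268*1/4556 = -9567/1139 ≈ -8.3995)
x(43, 164)/37061 + X/36653 = (164 + 2*43)/37061 - 9567/1139/36653 = (164 + 86)*(1/37061) - 9567/1139*1/36653 = 250*(1/37061) - 9567/41747767 = 250/37061 - 9567/41747767 = 10082379163/1547213992787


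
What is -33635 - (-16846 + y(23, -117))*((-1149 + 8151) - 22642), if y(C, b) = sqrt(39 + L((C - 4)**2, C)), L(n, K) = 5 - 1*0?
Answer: -263505075 + 31280*sqrt(11) ≈ -2.6340e+8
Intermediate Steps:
L(n, K) = 5 (L(n, K) = 5 + 0 = 5)
y(C, b) = 2*sqrt(11) (y(C, b) = sqrt(39 + 5) = sqrt(44) = 2*sqrt(11))
-33635 - (-16846 + y(23, -117))*((-1149 + 8151) - 22642) = -33635 - (-16846 + 2*sqrt(11))*((-1149 + 8151) - 22642) = -33635 - (-16846 + 2*sqrt(11))*(7002 - 22642) = -33635 - (-16846 + 2*sqrt(11))*(-15640) = -33635 - (263471440 - 31280*sqrt(11)) = -33635 + (-263471440 + 31280*sqrt(11)) = -263505075 + 31280*sqrt(11)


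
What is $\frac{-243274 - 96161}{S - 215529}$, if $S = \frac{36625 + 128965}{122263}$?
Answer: $\frac{41500341405}{26351056537} \approx 1.5749$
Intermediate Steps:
$S = \frac{165590}{122263}$ ($S = 165590 \cdot \frac{1}{122263} = \frac{165590}{122263} \approx 1.3544$)
$\frac{-243274 - 96161}{S - 215529} = \frac{-243274 - 96161}{\frac{165590}{122263} - 215529} = - \frac{339435}{- \frac{26351056537}{122263}} = \left(-339435\right) \left(- \frac{122263}{26351056537}\right) = \frac{41500341405}{26351056537}$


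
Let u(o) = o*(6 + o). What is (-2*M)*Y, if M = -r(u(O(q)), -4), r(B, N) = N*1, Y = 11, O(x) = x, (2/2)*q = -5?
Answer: -88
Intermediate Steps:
q = -5
r(B, N) = N
M = 4 (M = -1*(-4) = 4)
(-2*M)*Y = -2*4*11 = -8*11 = -88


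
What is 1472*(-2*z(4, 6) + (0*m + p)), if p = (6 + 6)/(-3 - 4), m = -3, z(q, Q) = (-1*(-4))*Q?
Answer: -512256/7 ≈ -73179.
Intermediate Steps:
z(q, Q) = 4*Q
p = -12/7 (p = 12/(-7) = 12*(-1/7) = -12/7 ≈ -1.7143)
1472*(-2*z(4, 6) + (0*m + p)) = 1472*(-8*6 + (0*(-3) - 12/7)) = 1472*(-2*24 + (0 - 12/7)) = 1472*(-48 - 12/7) = 1472*(-348/7) = -512256/7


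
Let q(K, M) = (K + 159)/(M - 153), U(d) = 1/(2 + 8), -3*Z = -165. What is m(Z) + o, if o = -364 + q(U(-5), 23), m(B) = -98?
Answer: -602191/1300 ≈ -463.22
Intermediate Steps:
Z = 55 (Z = -⅓*(-165) = 55)
U(d) = ⅒ (U(d) = 1/10 = ⅒)
q(K, M) = (159 + K)/(-153 + M)
o = -474791/1300 (o = -364 + (159 + ⅒)/(-153 + 23) = -364 + (1591/10)/(-130) = -364 - 1/130*1591/10 = -364 - 1591/1300 = -474791/1300 ≈ -365.22)
m(Z) + o = -98 - 474791/1300 = -602191/1300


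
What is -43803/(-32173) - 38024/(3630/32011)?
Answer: -19580187333391/58393995 ≈ -3.3531e+5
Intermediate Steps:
-43803/(-32173) - 38024/(3630/32011) = -43803*(-1/32173) - 38024/(3630*(1/32011)) = 43803/32173 - 38024/3630/32011 = 43803/32173 - 38024*32011/3630 = 43803/32173 - 608593132/1815 = -19580187333391/58393995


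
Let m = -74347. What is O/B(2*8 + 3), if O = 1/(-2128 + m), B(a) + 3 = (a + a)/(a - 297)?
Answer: 139/33343100 ≈ 4.1688e-6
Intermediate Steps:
B(a) = -3 + 2*a/(-297 + a) (B(a) = -3 + (a + a)/(a - 297) = -3 + (2*a)/(-297 + a) = -3 + 2*a/(-297 + a))
O = -1/76475 (O = 1/(-2128 - 74347) = 1/(-76475) = -1/76475 ≈ -1.3076e-5)
O/B(2*8 + 3) = -(-297 + (2*8 + 3))/(891 - (2*8 + 3))/76475 = -(-297 + (16 + 3))/(891 - (16 + 3))/76475 = -(-297 + 19)/(891 - 1*19)/76475 = -(-278/(891 - 19))/76475 = -1/(76475*((-1/278*872))) = -1/(76475*(-436/139)) = -1/76475*(-139/436) = 139/33343100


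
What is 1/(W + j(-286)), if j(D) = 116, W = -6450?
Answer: -1/6334 ≈ -0.00015788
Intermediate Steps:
1/(W + j(-286)) = 1/(-6450 + 116) = 1/(-6334) = -1/6334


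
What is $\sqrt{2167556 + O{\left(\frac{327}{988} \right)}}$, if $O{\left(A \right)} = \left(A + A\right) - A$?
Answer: $\frac{\sqrt{528961776785}}{494} \approx 1472.3$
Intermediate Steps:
$O{\left(A \right)} = A$ ($O{\left(A \right)} = 2 A - A = A$)
$\sqrt{2167556 + O{\left(\frac{327}{988} \right)}} = \sqrt{2167556 + \frac{327}{988}} = \sqrt{\frac{2141545655}{988}} = \frac{\sqrt{528961776785}}{494}$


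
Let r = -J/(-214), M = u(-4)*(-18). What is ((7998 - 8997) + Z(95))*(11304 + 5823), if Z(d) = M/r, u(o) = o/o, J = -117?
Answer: -215097993/13 ≈ -1.6546e+7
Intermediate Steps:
u(o) = 1
M = -18 (M = 1*(-18) = -18)
r = -117/214 (r = -1*(-117)/(-214) = 117*(-1/214) = -117/214 ≈ -0.54673)
Z(d) = 428/13 (Z(d) = -18/(-117/214) = -18*(-214/117) = 428/13)
((7998 - 8997) + Z(95))*(11304 + 5823) = ((7998 - 8997) + 428/13)*(11304 + 5823) = (-999 + 428/13)*17127 = -12559/13*17127 = -215097993/13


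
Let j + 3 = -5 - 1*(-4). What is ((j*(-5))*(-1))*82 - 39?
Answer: -1679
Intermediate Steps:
j = -4 (j = -3 + (-5 - 1*(-4)) = -3 + (-5 + 4) = -3 - 1 = -4)
((j*(-5))*(-1))*82 - 39 = (-4*(-5)*(-1))*82 - 39 = (20*(-1))*82 - 39 = -20*82 - 39 = -1640 - 39 = -1679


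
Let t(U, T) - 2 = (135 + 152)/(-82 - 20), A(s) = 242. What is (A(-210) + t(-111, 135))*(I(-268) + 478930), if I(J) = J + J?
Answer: 5884485397/51 ≈ 1.1538e+8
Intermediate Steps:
t(U, T) = -83/102 (t(U, T) = 2 + (135 + 152)/(-82 - 20) = 2 + 287/(-102) = 2 + 287*(-1/102) = 2 - 287/102 = -83/102)
I(J) = 2*J
(A(-210) + t(-111, 135))*(I(-268) + 478930) = (242 - 83/102)*(2*(-268) + 478930) = 24601*(-536 + 478930)/102 = (24601/102)*478394 = 5884485397/51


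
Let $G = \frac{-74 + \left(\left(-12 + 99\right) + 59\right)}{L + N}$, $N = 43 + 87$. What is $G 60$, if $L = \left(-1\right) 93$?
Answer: $\frac{4320}{37} \approx 116.76$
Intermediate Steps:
$L = -93$
$N = 130$
$G = \frac{72}{37}$ ($G = \frac{-74 + \left(\left(-12 + 99\right) + 59\right)}{-93 + 130} = \frac{-74 + \left(87 + 59\right)}{37} = \left(-74 + 146\right) \frac{1}{37} = 72 \cdot \frac{1}{37} = \frac{72}{37} \approx 1.9459$)
$G 60 = \frac{72}{37} \cdot 60 = \frac{4320}{37}$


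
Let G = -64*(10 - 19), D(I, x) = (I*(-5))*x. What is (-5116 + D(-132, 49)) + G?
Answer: 27800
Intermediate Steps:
D(I, x) = -5*I*x (D(I, x) = (-5*I)*x = -5*I*x)
G = 576 (G = -64*(-9) = 576)
(-5116 + D(-132, 49)) + G = (-5116 - 5*(-132)*49) + 576 = (-5116 + 32340) + 576 = 27224 + 576 = 27800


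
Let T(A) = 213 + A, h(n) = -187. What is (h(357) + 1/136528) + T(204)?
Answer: 31401441/136528 ≈ 230.00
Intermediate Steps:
(h(357) + 1/136528) + T(204) = (-187 + 1/136528) + (213 + 204) = (-187 + 1/136528) + 417 = -25530735/136528 + 417 = 31401441/136528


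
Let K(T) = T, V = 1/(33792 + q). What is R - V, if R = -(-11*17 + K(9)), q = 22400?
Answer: 10002175/56192 ≈ 178.00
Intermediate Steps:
V = 1/56192 (V = 1/(33792 + 22400) = 1/56192 ≈ 1.7796e-5)
R = 178 (R = -(-11*17 + 9) = -(-187 + 9) = -1*(-178) = 178)
R - V = 178 - 1*1/56192 = 178 - 1/56192 = 10002175/56192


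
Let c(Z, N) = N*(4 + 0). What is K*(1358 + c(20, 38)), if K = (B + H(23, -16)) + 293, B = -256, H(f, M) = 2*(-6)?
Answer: 37750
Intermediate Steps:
H(f, M) = -12
c(Z, N) = 4*N (c(Z, N) = N*4 = 4*N)
K = 25 (K = (-256 - 12) + 293 = -268 + 293 = 25)
K*(1358 + c(20, 38)) = 25*(1358 + 4*38) = 25*(1358 + 152) = 25*1510 = 37750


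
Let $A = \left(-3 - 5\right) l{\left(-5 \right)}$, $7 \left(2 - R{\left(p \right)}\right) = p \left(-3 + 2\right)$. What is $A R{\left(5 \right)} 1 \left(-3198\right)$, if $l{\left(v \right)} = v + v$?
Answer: $- \frac{4860960}{7} \approx -6.9442 \cdot 10^{5}$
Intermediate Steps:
$l{\left(v \right)} = 2 v$
$R{\left(p \right)} = 2 + \frac{p}{7}$ ($R{\left(p \right)} = 2 - \frac{p \left(-3 + 2\right)}{7} = 2 - \frac{p \left(-1\right)}{7} = 2 - \frac{\left(-1\right) p}{7} = 2 + \frac{p}{7}$)
$A = 80$ ($A = \left(-3 - 5\right) 2 \left(-5\right) = \left(-3 - 5\right) \left(-10\right) = \left(-8\right) \left(-10\right) = 80$)
$A R{\left(5 \right)} 1 \left(-3198\right) = 80 \left(2 + \frac{1}{7} \cdot 5\right) 1 \left(-3198\right) = 80 \left(2 + \frac{5}{7}\right) 1 \left(-3198\right) = 80 \cdot \frac{19}{7} \cdot 1 \left(-3198\right) = \frac{1520}{7} \cdot 1 \left(-3198\right) = \frac{1520}{7} \left(-3198\right) = - \frac{4860960}{7}$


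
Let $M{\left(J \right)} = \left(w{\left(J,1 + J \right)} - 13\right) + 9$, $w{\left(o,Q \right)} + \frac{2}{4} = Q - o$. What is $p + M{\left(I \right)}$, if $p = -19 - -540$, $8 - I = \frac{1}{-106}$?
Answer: $\frac{1035}{2} \approx 517.5$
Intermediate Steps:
$I = \frac{849}{106}$ ($I = 8 - \frac{1}{-106} = 8 - - \frac{1}{106} = 8 + \frac{1}{106} = \frac{849}{106} \approx 8.0094$)
$p = 521$ ($p = -19 + 540 = 521$)
$w{\left(o,Q \right)} = - \frac{1}{2} + Q - o$ ($w{\left(o,Q \right)} = - \frac{1}{2} + \left(Q - o\right) = - \frac{1}{2} + Q - o$)
$M{\left(J \right)} = - \frac{7}{2}$ ($M{\left(J \right)} = \left(\left(- \frac{1}{2} + \left(1 + J\right) - J\right) - 13\right) + 9 = \left(\frac{1}{2} - 13\right) + 9 = - \frac{25}{2} + 9 = - \frac{7}{2}$)
$p + M{\left(I \right)} = 521 - \frac{7}{2} = \frac{1035}{2}$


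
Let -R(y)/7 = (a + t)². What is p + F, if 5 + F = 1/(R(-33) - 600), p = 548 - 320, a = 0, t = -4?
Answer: 158775/712 ≈ 223.00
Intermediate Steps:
R(y) = -112 (R(y) = -7*(0 - 4)² = -7*(-4)² = -7*16 = -112)
p = 228
F = -3561/712 (F = -5 + 1/(-112 - 600) = -5 + 1/(-712) = -5 - 1/712 = -3561/712 ≈ -5.0014)
p + F = 228 - 3561/712 = 158775/712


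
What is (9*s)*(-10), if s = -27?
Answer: 2430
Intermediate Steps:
(9*s)*(-10) = (9*(-27))*(-10) = -243*(-10) = 2430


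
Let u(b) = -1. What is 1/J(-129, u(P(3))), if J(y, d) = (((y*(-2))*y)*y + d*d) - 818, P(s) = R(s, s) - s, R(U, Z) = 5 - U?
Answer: 1/4292561 ≈ 2.3296e-7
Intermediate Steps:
P(s) = 5 - 2*s (P(s) = (5 - s) - s = 5 - 2*s)
J(y, d) = -818 + d² - 2*y³ (J(y, d) = (((-2*y)*y)*y + d²) - 818 = ((-2*y²)*y + d²) - 818 = (-2*y³ + d²) - 818 = (d² - 2*y³) - 818 = -818 + d² - 2*y³)
1/J(-129, u(P(3))) = 1/(-818 + (-1)² - 2*(-129)³) = 1/(-818 + 1 - 2*(-2146689)) = 1/(-818 + 1 + 4293378) = 1/4292561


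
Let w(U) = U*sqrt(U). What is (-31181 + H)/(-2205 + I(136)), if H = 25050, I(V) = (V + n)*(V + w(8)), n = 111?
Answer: -192433697/953907161 + 24229712*sqrt(2)/953907161 ≈ -0.16581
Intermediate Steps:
w(U) = U**(3/2)
I(V) = (111 + V)*(V + 16*sqrt(2)) (I(V) = (V + 111)*(V + 8**(3/2)) = (111 + V)*(V + 16*sqrt(2)))
(-31181 + H)/(-2205 + I(136)) = (-31181 + 25050)/(-2205 + (136**2 + 111*136 + 1776*sqrt(2) + 16*136*sqrt(2))) = -6131/(-2205 + (18496 + 15096 + 1776*sqrt(2) + 2176*sqrt(2))) = -6131/(-2205 + (33592 + 3952*sqrt(2))) = -6131/(31387 + 3952*sqrt(2))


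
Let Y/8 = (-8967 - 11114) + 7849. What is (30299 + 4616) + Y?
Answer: -62941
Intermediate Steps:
Y = -97856 (Y = 8*((-8967 - 11114) + 7849) = 8*(-20081 + 7849) = 8*(-12232) = -97856)
(30299 + 4616) + Y = (30299 + 4616) - 97856 = 34915 - 97856 = -62941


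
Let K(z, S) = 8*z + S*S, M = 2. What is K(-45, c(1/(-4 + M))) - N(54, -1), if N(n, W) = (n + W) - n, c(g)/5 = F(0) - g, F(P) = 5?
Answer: 1589/4 ≈ 397.25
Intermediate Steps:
c(g) = 25 - 5*g (c(g) = 5*(5 - g) = 25 - 5*g)
N(n, W) = W (N(n, W) = (W + n) - n = W)
K(z, S) = S² + 8*z (K(z, S) = 8*z + S² = S² + 8*z)
K(-45, c(1/(-4 + M))) - N(54, -1) = ((25 - 5/(-4 + 2))² + 8*(-45)) - 1*(-1) = ((25 - 5/(-2))² - 360) + 1 = ((25 - 5*(-½))² - 360) + 1 = ((25 + 5/2)² - 360) + 1 = ((55/2)² - 360) + 1 = (3025/4 - 360) + 1 = 1585/4 + 1 = 1589/4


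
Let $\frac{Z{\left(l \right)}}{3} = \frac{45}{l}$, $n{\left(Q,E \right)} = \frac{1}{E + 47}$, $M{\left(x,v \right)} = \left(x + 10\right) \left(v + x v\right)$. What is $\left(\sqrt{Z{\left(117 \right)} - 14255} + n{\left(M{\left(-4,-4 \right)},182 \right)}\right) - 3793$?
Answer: $- \frac{868596}{229} + \frac{10 i \sqrt{24089}}{13} \approx -3793.0 + 119.39 i$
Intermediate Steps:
$M{\left(x,v \right)} = \left(10 + x\right) \left(v + v x\right)$
$n{\left(Q,E \right)} = \frac{1}{47 + E}$
$Z{\left(l \right)} = \frac{135}{l}$ ($Z{\left(l \right)} = 3 \frac{45}{l} = \frac{135}{l}$)
$\left(\sqrt{Z{\left(117 \right)} - 14255} + n{\left(M{\left(-4,-4 \right)},182 \right)}\right) - 3793 = \left(\sqrt{\frac{135}{117} - 14255} + \frac{1}{47 + 182}\right) - 3793 = \left(\sqrt{135 \cdot \frac{1}{117} - 14255} + \frac{1}{229}\right) - 3793 = \left(\sqrt{\frac{15}{13} - 14255} + \frac{1}{229}\right) - 3793 = \left(\sqrt{- \frac{185300}{13}} + \frac{1}{229}\right) - 3793 = \left(\frac{10 i \sqrt{24089}}{13} + \frac{1}{229}\right) - 3793 = \left(\frac{1}{229} + \frac{10 i \sqrt{24089}}{13}\right) - 3793 = - \frac{868596}{229} + \frac{10 i \sqrt{24089}}{13}$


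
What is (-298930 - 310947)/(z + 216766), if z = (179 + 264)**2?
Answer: -609877/413015 ≈ -1.4766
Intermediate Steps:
z = 196249 (z = 443**2 = 196249)
(-298930 - 310947)/(z + 216766) = (-298930 - 310947)/(196249 + 216766) = -609877/413015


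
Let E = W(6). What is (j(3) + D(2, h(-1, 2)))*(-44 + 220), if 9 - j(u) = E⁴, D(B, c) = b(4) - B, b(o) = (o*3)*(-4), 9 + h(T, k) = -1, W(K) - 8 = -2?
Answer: -235312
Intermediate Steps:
W(K) = 6 (W(K) = 8 - 2 = 6)
h(T, k) = -10 (h(T, k) = -9 - 1 = -10)
E = 6
b(o) = -12*o (b(o) = (3*o)*(-4) = -12*o)
D(B, c) = -48 - B (D(B, c) = -12*4 - B = -48 - B)
j(u) = -1287 (j(u) = 9 - 1*6⁴ = 9 - 1*1296 = 9 - 1296 = -1287)
(j(3) + D(2, h(-1, 2)))*(-44 + 220) = (-1287 + (-48 - 1*2))*(-44 + 220) = (-1287 + (-48 - 2))*176 = (-1287 - 50)*176 = -1337*176 = -235312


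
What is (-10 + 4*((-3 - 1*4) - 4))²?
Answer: 2916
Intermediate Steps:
(-10 + 4*((-3 - 1*4) - 4))² = (-10 + 4*((-3 - 4) - 4))² = (-10 + 4*(-7 - 4))² = (-10 + 4*(-11))² = (-10 - 44)² = (-54)² = 2916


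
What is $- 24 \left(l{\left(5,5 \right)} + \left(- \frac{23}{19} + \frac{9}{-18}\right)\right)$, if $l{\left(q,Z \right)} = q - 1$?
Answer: $- \frac{1044}{19} \approx -54.947$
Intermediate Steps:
$l{\left(q,Z \right)} = -1 + q$
$- 24 \left(l{\left(5,5 \right)} + \left(- \frac{23}{19} + \frac{9}{-18}\right)\right) = - 24 \left(\left(-1 + 5\right) + \left(- \frac{23}{19} + \frac{9}{-18}\right)\right) = - 24 \left(4 + \left(\left(-23\right) \frac{1}{19} + 9 \left(- \frac{1}{18}\right)\right)\right) = - 24 \left(4 - \frac{65}{38}\right) = \left(-24\right) \frac{87}{38} = - \frac{1044}{19}$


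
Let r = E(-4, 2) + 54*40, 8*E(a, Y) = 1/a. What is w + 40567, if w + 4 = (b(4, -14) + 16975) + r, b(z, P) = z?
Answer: 1910463/32 ≈ 59702.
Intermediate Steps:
E(a, Y) = 1/(8*a)
r = 69119/32 (r = (⅛)/(-4) + 54*40 = (⅛)*(-¼) + 2160 = -1/32 + 2160 = 69119/32 ≈ 2160.0)
w = 612319/32 (w = -4 + ((4 + 16975) + 69119/32) = -4 + (16979 + 69119/32) = -4 + 612447/32 = 612319/32 ≈ 19135.)
w + 40567 = 612319/32 + 40567 = 1910463/32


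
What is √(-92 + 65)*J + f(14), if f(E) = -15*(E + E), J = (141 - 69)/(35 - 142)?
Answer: -420 - 216*I*√3/107 ≈ -420.0 - 3.4965*I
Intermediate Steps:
J = -72/107 (J = 72/(-107) = 72*(-1/107) = -72/107 ≈ -0.67290)
f(E) = -30*E
√(-92 + 65)*J + f(14) = √(-92 + 65)*(-72/107) - 30*14 = √(-27)*(-72/107) - 420 = (3*I*√3)*(-72/107) - 420 = -216*I*√3/107 - 420 = -420 - 216*I*√3/107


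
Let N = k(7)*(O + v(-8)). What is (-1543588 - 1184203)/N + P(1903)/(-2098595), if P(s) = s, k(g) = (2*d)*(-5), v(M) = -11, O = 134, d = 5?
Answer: 1144903370039/2581271850 ≈ 443.54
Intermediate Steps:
k(g) = -50 (k(g) = (2*5)*(-5) = 10*(-5) = -50)
N = -6150 (N = -50*(134 - 11) = -50*123 = -6150)
(-1543588 - 1184203)/N + P(1903)/(-2098595) = (-1543588 - 1184203)/(-6150) + 1903/(-2098595) = -2727791*(-1/6150) + 1903*(-1/2098595) = 2727791/6150 - 1903/2098595 = 1144903370039/2581271850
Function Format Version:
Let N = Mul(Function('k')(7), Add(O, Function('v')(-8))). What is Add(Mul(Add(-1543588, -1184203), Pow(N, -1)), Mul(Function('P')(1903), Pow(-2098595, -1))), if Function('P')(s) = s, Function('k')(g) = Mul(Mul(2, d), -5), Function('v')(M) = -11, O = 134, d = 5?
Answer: Rational(1144903370039, 2581271850) ≈ 443.54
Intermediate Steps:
Function('k')(g) = -50 (Function('k')(g) = Mul(Mul(2, 5), -5) = Mul(10, -5) = -50)
N = -6150 (N = Mul(-50, Add(134, -11)) = Mul(-50, 123) = -6150)
Add(Mul(Add(-1543588, -1184203), Pow(N, -1)), Mul(Function('P')(1903), Pow(-2098595, -1))) = Add(Mul(Add(-1543588, -1184203), Pow(-6150, -1)), Mul(1903, Pow(-2098595, -1))) = Add(Mul(-2727791, Rational(-1, 6150)), Mul(1903, Rational(-1, 2098595))) = Add(Rational(2727791, 6150), Rational(-1903, 2098595)) = Rational(1144903370039, 2581271850)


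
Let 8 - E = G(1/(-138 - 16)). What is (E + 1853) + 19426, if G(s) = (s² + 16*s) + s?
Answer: 504845109/23716 ≈ 21287.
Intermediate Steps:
G(s) = s² + 17*s
E = 192345/23716 (E = 8 - (17 + 1/(-138 - 16))/(-138 - 16) = 8 - (17 + 1/(-154))/(-154) = 8 - (-1)*(17 - 1/154)/154 = 8 - (-1)*2617/(154*154) = 8 - 1*(-2617/23716) = 8 + 2617/23716 = 192345/23716 ≈ 8.1104)
(E + 1853) + 19426 = (192345/23716 + 1853) + 19426 = 44138093/23716 + 19426 = 504845109/23716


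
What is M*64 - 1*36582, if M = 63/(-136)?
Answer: -622398/17 ≈ -36612.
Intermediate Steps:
M = -63/136 (M = 63*(-1/136) = -63/136 ≈ -0.46324)
M*64 - 1*36582 = -63/136*64 - 1*36582 = -504/17 - 36582 = -622398/17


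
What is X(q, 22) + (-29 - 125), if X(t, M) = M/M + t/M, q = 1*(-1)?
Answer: -3367/22 ≈ -153.05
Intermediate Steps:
q = -1
X(t, M) = 1 + t/M
X(q, 22) + (-29 - 125) = (22 - 1)/22 + (-29 - 125) = (1/22)*21 - 154 = 21/22 - 154 = -3367/22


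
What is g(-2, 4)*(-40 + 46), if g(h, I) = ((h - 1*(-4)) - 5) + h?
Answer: -30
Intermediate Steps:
g(h, I) = -1 + 2*h (g(h, I) = ((h + 4) - 5) + h = ((4 + h) - 5) + h = (-1 + h) + h = -1 + 2*h)
g(-2, 4)*(-40 + 46) = (-1 + 2*(-2))*(-40 + 46) = (-1 - 4)*6 = -5*6 = -30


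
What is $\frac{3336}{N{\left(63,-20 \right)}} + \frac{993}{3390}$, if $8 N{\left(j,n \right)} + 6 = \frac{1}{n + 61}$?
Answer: $- \frac{247274789}{55370} \approx -4465.9$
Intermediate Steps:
$N{\left(j,n \right)} = - \frac{3}{4} + \frac{1}{8 \left(61 + n\right)}$ ($N{\left(j,n \right)} = - \frac{3}{4} + \frac{1}{8 \left(n + 61\right)} = - \frac{3}{4} + \frac{1}{8 \left(61 + n\right)}$)
$\frac{3336}{N{\left(63,-20 \right)}} + \frac{993}{3390} = \frac{3336}{\frac{1}{8} \frac{1}{61 - 20} \left(-365 - -120\right)} + \frac{993}{3390} = \frac{3336}{\frac{1}{8} \cdot \frac{1}{41} \left(-365 + 120\right)} + 993 \cdot \frac{1}{3390} = \frac{3336}{\frac{1}{8} \cdot \frac{1}{41} \left(-245\right)} + \frac{331}{1130} = \frac{3336}{- \frac{245}{328}} + \frac{331}{1130} = 3336 \left(- \frac{328}{245}\right) + \frac{331}{1130} = - \frac{1094208}{245} + \frac{331}{1130} = - \frac{247274789}{55370}$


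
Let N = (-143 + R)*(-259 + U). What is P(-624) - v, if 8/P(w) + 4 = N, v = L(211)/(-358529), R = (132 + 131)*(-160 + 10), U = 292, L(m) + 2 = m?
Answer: 270205525/468444311117 ≈ 0.00057681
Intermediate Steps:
L(m) = -2 + m
R = -39450 (R = 263*(-150) = -39450)
v = -209/358529 (v = (-2 + 211)/(-358529) = 209*(-1/358529) = -209/358529 ≈ -0.00058294)
N = -1306569 (N = (-143 - 39450)*(-259 + 292) = -39593*33 = -1306569)
P(w) = -8/1306573 (P(w) = 8/(-4 - 1306569) = 8/(-1306573) = 8*(-1/1306573) = -8/1306573)
P(-624) - v = -8/1306573 - 1*(-209/358529) = -8/1306573 + 209/358529 = 270205525/468444311117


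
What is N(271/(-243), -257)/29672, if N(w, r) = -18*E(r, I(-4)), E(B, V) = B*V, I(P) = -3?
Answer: -6939/14836 ≈ -0.46771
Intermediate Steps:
N(w, r) = 54*r (N(w, r) = -18*r*(-3) = -(-54)*r = 54*r)
N(271/(-243), -257)/29672 = (54*(-257))/29672 = -13878*1/29672 = -6939/14836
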